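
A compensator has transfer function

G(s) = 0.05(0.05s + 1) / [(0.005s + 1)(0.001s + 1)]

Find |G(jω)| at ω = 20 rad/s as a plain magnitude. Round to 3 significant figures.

0.0703

At ω = 20 rad/s:
zero (1 + j20·0.05) = 1 + j1 → |·| ≈ 1.4142, ∠ ≈ 45.00°
pole (1 + j20·0.005) = 1 + j0.1 → |·| ≈ 1.005, ∠ ≈ 5.71°
pole (1 + j20·0.001) = 1 + j0.02 → |·| ≈ 1.0002, ∠ ≈ 1.15°
|G| = 0.05 · 1.4142 / (1.005 · 1.0002) ≈ 0.070344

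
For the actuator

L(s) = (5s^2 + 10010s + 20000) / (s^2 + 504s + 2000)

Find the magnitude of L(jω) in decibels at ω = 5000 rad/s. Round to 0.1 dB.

14.6 dB

Substitute s = j5000:
Numerator: 5(j5000)^2 + 10010(j5000) + 20000 = -124980000 + j50050000
Denominator: (j5000)^2 + 504(j5000) + 2000 = -24998000 + j2520000
|N| = √(124980000² + 50050000²) ≈ 1.3463e+08, ∠N ≈ 158.18°
|D| = √(24998000² + 2520000²) ≈ 2.5125e+07, ∠D ≈ 174.24°
|L| = 1.3463e+08 / 2.5125e+07 ≈ 5.3584
Gain = 20 log₁₀(5.3584) ≈ 14.58 dB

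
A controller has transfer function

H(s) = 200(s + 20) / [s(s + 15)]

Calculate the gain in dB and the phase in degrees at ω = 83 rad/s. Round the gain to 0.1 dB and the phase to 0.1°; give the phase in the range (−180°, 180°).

7.7 dB, -93.3°

At s = jω = j83:
zero (s+20): 20 + j83 → |·| = √(20²+83²) = √7289 ≈ 85.376, ∠ = arctan(83/20) ≈ 76.45°
pole (s+15): 15 + j83 → |·| = √(15²+83²) = √7114 ≈ 84.345, ∠ = arctan(83/15) ≈ 79.76°
pole at origin: |s| = 83, ∠ = 90.00° (in denominator)
|H| = 200 · 85.376 / 7000.6 ≈ 2.4391
Gain = 20 log₁₀(2.4391) ≈ 7.74 dB
∠H = 76.45° − 169.76° = -93.31°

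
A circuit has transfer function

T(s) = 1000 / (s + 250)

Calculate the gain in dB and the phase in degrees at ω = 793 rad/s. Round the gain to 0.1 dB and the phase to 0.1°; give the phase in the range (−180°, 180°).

Substitute s = j793:
Numerator: 1000 = 1000 + j0
Denominator: (j793) + 250 = 250 + j793
|N| = √(1000² + 0²) ≈ 1000, ∠N ≈ 0.00°
|D| = √(250² + 793²) ≈ 831.47, ∠D ≈ 72.50°
|T| = 1000 / 831.47 ≈ 1.2027
Gain = 20 log₁₀(1.2027) ≈ 1.60 dB
∠T = 0.00° − 72.50° = -72.50°

1.6 dB, -72.5°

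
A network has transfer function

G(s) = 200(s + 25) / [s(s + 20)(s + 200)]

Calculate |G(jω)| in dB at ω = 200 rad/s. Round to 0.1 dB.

At s = jω = j200:
zero (s+25): 25 + j200 → |·| = √(25²+200²) = √40625 ≈ 201.56, ∠ = arctan(200/25) ≈ 82.87°
pole (s+20): 20 + j200 → |·| = √(20²+200²) = √40400 ≈ 201, ∠ = arctan(200/20) ≈ 84.29°
pole (s+200): 200 + j200 → |·| = √(200²+200²) = √80000 ≈ 282.84, ∠ = arctan(200/200) ≈ 45.00°
pole at origin: |s| = 200, ∠ = 90.00° (in denominator)
|G| = 200 · 201.56 / 1.137e+07 ≈ 0.0035455
Gain = 20 log₁₀(0.0035455) ≈ -49.01 dB

-49.0 dB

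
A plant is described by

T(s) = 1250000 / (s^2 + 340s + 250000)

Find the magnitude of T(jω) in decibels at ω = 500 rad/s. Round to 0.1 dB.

At s = jω = j500:
quadratic: (j500)² + 340·j500 + 250000 = 0 + j170000 → |·| ≈ 1.7e+05, ∠ ≈ 90.00°
|T| = 1250000 / 1.7e+05 ≈ 7.3529
Gain = 20 log₁₀(7.3529) ≈ 17.33 dB

17.3 dB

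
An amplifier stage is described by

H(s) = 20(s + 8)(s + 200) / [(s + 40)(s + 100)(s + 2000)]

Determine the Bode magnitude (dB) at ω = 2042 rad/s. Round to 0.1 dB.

-43.1 dB

At s = jω = j2042:
zero (s+8): 8 + j2042 → |·| = √(8²+2042²) = √4169828 ≈ 2042, ∠ = arctan(2042/8) ≈ 89.78°
zero (s+200): 200 + j2042 → |·| = √(200²+2042²) = √4209764 ≈ 2051.8, ∠ = arctan(2042/200) ≈ 84.41°
pole (s+40): 40 + j2042 → |·| = √(40²+2042²) = √4171364 ≈ 2042.4, ∠ = arctan(2042/40) ≈ 88.88°
pole (s+100): 100 + j2042 → |·| = √(100²+2042²) = √4179764 ≈ 2044.4, ∠ = arctan(2042/100) ≈ 87.20°
pole (s+2000): 2000 + j2042 → |·| = √(2000²+2042²) = √8169764 ≈ 2858.3, ∠ = arctan(2042/2000) ≈ 45.60°
|H| = 20 · 4.1898e+06 / 1.1935e+10 ≈ 0.007021
Gain = 20 log₁₀(0.007021) ≈ -43.07 dB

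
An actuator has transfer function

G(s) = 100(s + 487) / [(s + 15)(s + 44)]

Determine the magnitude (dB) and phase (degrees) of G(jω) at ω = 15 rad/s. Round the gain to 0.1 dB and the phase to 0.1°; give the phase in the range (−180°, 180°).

33.9 dB, -62.1°

At s = jω = j15:
zero (s+487): 487 + j15 → |·| = √(487²+15²) = √237394 ≈ 487.23, ∠ = arctan(15/487) ≈ 1.76°
pole (s+15): 15 + j15 → |·| = √(15²+15²) = √450 ≈ 21.213, ∠ = arctan(15/15) ≈ 45.00°
pole (s+44): 44 + j15 → |·| = √(44²+15²) = √2161 ≈ 46.487, ∠ = arctan(15/44) ≈ 18.82°
|G| = 100 · 487.23 / 986.13 ≈ 49.408
Gain = 20 log₁₀(49.408) ≈ 33.88 dB
∠G = 1.76° − 63.82° = -62.06°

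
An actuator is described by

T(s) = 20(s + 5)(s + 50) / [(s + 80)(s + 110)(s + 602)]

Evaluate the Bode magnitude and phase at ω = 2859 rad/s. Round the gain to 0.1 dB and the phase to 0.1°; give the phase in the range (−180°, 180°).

At s = jω = j2859:
zero (s+5): 5 + j2859 → |·| = √(5²+2859²) = √8173906 ≈ 2859, ∠ = arctan(2859/5) ≈ 89.90°
zero (s+50): 50 + j2859 → |·| = √(50²+2859²) = √8176381 ≈ 2859.4, ∠ = arctan(2859/50) ≈ 89.00°
pole (s+80): 80 + j2859 → |·| = √(80²+2859²) = √8180281 ≈ 2860.1, ∠ = arctan(2859/80) ≈ 88.40°
pole (s+110): 110 + j2859 → |·| = √(110²+2859²) = √8185981 ≈ 2861.1, ∠ = arctan(2859/110) ≈ 87.80°
pole (s+602): 602 + j2859 → |·| = √(602²+2859²) = √8536285 ≈ 2921.7, ∠ = arctan(2859/602) ≈ 78.11°
|T| = 20 · 8.175e+06 / 2.3908e+10 ≈ 0.0068387
Gain = 20 log₁₀(0.0068387) ≈ -43.30 dB
∠T = 178.90° − 254.31° = -75.41°

-43.3 dB, -75.4°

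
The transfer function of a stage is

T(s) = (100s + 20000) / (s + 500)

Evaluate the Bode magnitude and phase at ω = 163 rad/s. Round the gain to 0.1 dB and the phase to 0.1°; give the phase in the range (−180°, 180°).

33.8 dB, 21.1°

Substitute s = j163:
Numerator: 100(j163) + 20000 = 20000 + j16300
Denominator: (j163) + 500 = 500 + j163
|N| = √(20000² + 16300²) ≈ 25801, ∠N ≈ 39.18°
|D| = √(500² + 163²) ≈ 525.9, ∠D ≈ 18.06°
|T| = 25801 / 525.9 ≈ 49.061
Gain = 20 log₁₀(49.061) ≈ 33.81 dB
∠T = 39.18° − 18.06° = 21.12°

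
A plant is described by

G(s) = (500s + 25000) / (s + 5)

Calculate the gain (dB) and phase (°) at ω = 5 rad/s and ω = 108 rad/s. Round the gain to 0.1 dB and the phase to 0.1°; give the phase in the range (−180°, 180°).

Substitute s = j5:
Numerator: 500(j5) + 25000 = 25000 + j2500
Denominator: (j5) + 5 = 5 + j5
|N| = √(25000² + 2500²) ≈ 25125, ∠N ≈ 5.71°
|D| = √(5² + 5²) ≈ 7.0711, ∠D ≈ 45.00°
|G| = 25125 / 7.0711 ≈ 3553.2
Gain = 20 log₁₀(3553.2) ≈ 71.01 dB
∠G = 5.71° − 45.00° = -39.29°

Substitute s = j108:
Numerator: 500(j108) + 25000 = 25000 + j54000
Denominator: (j108) + 5 = 5 + j108
|N| = √(25000² + 54000²) ≈ 59506, ∠N ≈ 65.16°
|D| = √(5² + 108²) ≈ 108.12, ∠D ≈ 87.35°
|G| = 59506 / 108.12 ≈ 550.37
Gain = 20 log₁₀(550.37) ≈ 54.81 dB
∠G = 65.16° − 87.35° = -22.19°

ω = 5: 71.0 dB, -39.3°; ω = 108: 54.8 dB, -22.2°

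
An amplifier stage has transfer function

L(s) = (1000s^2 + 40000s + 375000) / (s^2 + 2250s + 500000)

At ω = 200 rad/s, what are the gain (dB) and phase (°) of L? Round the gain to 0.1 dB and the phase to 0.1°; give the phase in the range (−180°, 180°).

Substitute s = j200:
Numerator: 1000(j200)^2 + 40000(j200) + 375000 = -39625000 + j8000000
Denominator: (j200)^2 + 2250(j200) + 500000 = 460000 + j450000
|N| = √(39625000² + 8000000²) ≈ 4.0425e+07, ∠N ≈ 168.59°
|D| = √(460000² + 450000²) ≈ 6.4351e+05, ∠D ≈ 44.37°
|L| = 4.0425e+07 / 6.4351e+05 ≈ 62.82
Gain = 20 log₁₀(62.82) ≈ 35.96 dB
∠L = 168.59° − 44.37° = 124.22°

36.0 dB, 124.2°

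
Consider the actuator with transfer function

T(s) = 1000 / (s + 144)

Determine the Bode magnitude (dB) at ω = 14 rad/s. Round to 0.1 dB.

Substitute s = j14:
Numerator: 1000 = 1000 + j0
Denominator: (j14) + 144 = 144 + j14
|N| = √(1000² + 0²) ≈ 1000, ∠N ≈ 0.00°
|D| = √(144² + 14²) ≈ 144.68, ∠D ≈ 5.55°
|T| = 1000 / 144.68 ≈ 6.9118
Gain = 20 log₁₀(6.9118) ≈ 16.79 dB

16.8 dB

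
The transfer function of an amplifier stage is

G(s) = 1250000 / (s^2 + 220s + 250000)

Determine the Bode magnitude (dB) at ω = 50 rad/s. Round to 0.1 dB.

At s = jω = j50:
quadratic: (j50)² + 220·j50 + 250000 = 247500 + j11000 → |·| ≈ 2.4774e+05, ∠ ≈ 2.54°
|G| = 1250000 / 2.4774e+05 ≈ 5.0456
Gain = 20 log₁₀(5.0456) ≈ 14.06 dB

14.1 dB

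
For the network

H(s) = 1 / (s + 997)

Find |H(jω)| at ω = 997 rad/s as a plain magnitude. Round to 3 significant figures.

0.000709

At s = jω = j997:
pole (s+997): 997 + j997 → |·| = √(997²+997²) = √1988018 ≈ 1410, ∠ = arctan(997/997) ≈ 45.00°
|H| = 1 / 1410 ≈ 0.00070922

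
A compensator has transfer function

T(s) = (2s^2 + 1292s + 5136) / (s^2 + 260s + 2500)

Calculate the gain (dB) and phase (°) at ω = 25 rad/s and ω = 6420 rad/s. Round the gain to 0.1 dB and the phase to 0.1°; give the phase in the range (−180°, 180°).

Substitute s = j25:
Numerator: 2(j25)^2 + 1292(j25) + 5136 = 3886 + j32300
Denominator: (j25)^2 + 260(j25) + 2500 = 1875 + j6500
|N| = √(3886² + 32300²) ≈ 32533, ∠N ≈ 83.14°
|D| = √(1875² + 6500²) ≈ 6765, ∠D ≈ 73.91°
|T| = 32533 / 6765 ≈ 4.809
Gain = 20 log₁₀(4.809) ≈ 13.64 dB
∠T = 83.14° − 73.91° = 9.23°

Substitute s = j6420:
Numerator: 2(j6420)^2 + 1292(j6420) + 5136 = -82427664 + j8294640
Denominator: (j6420)^2 + 260(j6420) + 2500 = -41213900 + j1669200
|N| = √(82427664² + 8294640²) ≈ 8.2844e+07, ∠N ≈ 174.25°
|D| = √(41213900² + 1669200²) ≈ 4.1248e+07, ∠D ≈ 177.68°
|T| = 8.2844e+07 / 4.1248e+07 ≈ 2.0084
Gain = 20 log₁₀(2.0084) ≈ 6.06 dB
∠T = 174.25° − 177.68° = -3.43°

ω = 25: 13.6 dB, 9.2°; ω = 6420: 6.1 dB, -3.4°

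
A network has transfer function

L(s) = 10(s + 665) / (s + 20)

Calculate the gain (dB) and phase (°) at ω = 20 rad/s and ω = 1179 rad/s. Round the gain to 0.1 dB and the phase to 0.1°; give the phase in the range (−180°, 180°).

At s = jω = j20:
zero (s+665): 665 + j20 → |·| = √(665²+20²) = √442625 ≈ 665.3, ∠ = arctan(20/665) ≈ 1.72°
pole (s+20): 20 + j20 → |·| = √(20²+20²) = √800 ≈ 28.284, ∠ = arctan(20/20) ≈ 45.00°
|L| = 10 · 665.3 / 28.284 ≈ 235.22
Gain = 20 log₁₀(235.22) ≈ 47.43 dB
∠L = 1.72° − 45.00° = -43.28°

At s = jω = j1179:
zero (s+665): 665 + j1179 → |·| = √(665²+1179²) = √1832266 ≈ 1353.6, ∠ = arctan(1179/665) ≈ 60.58°
pole (s+20): 20 + j1179 → |·| = √(20²+1179²) = √1390441 ≈ 1179.2, ∠ = arctan(1179/20) ≈ 89.03°
|L| = 10 · 1353.6 / 1179.2 ≈ 11.479
Gain = 20 log₁₀(11.479) ≈ 21.20 dB
∠L = 60.58° − 89.03° = -28.45°

ω = 20: 47.4 dB, -43.3°; ω = 1179: 21.2 dB, -28.5°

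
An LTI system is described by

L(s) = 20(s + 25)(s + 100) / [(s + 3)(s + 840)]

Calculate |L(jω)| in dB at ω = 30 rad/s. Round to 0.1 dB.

At s = jω = j30:
zero (s+25): 25 + j30 → |·| = √(25²+30²) = √1525 ≈ 39.051, ∠ = arctan(30/25) ≈ 50.19°
zero (s+100): 100 + j30 → |·| = √(100²+30²) = √10900 ≈ 104.4, ∠ = arctan(30/100) ≈ 16.70°
pole (s+3): 3 + j30 → |·| = √(3²+30²) = √909 ≈ 30.15, ∠ = arctan(30/3) ≈ 84.29°
pole (s+840): 840 + j30 → |·| = √(840²+30²) = √706500 ≈ 840.54, ∠ = arctan(30/840) ≈ 2.05°
|L| = 20 · 4076.9 / 25342 ≈ 3.2175
Gain = 20 log₁₀(3.2175) ≈ 10.15 dB

10.2 dB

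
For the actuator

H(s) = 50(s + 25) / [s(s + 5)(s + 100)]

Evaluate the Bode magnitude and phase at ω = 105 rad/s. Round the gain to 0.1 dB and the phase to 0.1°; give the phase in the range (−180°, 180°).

-49.4 dB, -147.1°

At s = jω = j105:
zero (s+25): 25 + j105 → |·| = √(25²+105²) = √11650 ≈ 107.94, ∠ = arctan(105/25) ≈ 76.61°
pole (s+5): 5 + j105 → |·| = √(5²+105²) = √11050 ≈ 105.12, ∠ = arctan(105/5) ≈ 87.27°
pole (s+100): 100 + j105 → |·| = √(100²+105²) = √21025 ≈ 145, ∠ = arctan(105/100) ≈ 46.40°
pole at origin: |s| = 105, ∠ = 90.00° (in denominator)
|H| = 50 · 107.94 / 1.6005e+06 ≈ 0.0033721
Gain = 20 log₁₀(0.0033721) ≈ -49.44 dB
∠H = 76.61° − 223.67° = -147.06°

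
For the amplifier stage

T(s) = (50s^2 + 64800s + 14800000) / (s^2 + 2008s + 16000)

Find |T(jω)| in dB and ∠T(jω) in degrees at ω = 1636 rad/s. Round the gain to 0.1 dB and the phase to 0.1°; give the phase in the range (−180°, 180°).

Substitute s = j1636:
Numerator: 50(j1636)^2 + 64800(j1636) + 14800000 = -119024800 + j106012800
Denominator: (j1636)^2 + 2008(j1636) + 16000 = -2660496 + j3285088
|N| = √(119024800² + 106012800²) ≈ 1.5939e+08, ∠N ≈ 138.31°
|D| = √(2660496² + 3285088²) ≈ 4.2273e+06, ∠D ≈ 129.00°
|T| = 1.5939e+08 / 4.2273e+06 ≈ 37.705
Gain = 20 log₁₀(37.705) ≈ 31.53 dB
∠T = 138.31° − 129.00° = 9.31°

31.5 dB, 9.3°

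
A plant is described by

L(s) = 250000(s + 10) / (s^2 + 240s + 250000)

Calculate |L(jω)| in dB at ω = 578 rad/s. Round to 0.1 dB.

At s = jω = j578:
zero (s+10): 10 + j578 → |·| = √(10²+578²) = √334184 ≈ 578.09, ∠ = arctan(578/10) ≈ 89.01°
quadratic: (j578)² + 240·j578 + 250000 = -84084 + j138720 → |·| ≈ 1.6221e+05, ∠ ≈ 121.22°
|L| = 250000 · 578.09 / 1.6221e+05 ≈ 890.96
Gain = 20 log₁₀(890.96) ≈ 59.00 dB

59.0 dB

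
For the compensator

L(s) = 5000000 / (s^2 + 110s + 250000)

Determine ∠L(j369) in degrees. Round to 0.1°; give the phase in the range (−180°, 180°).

At s = jω = j369:
quadratic: (j369)² + 110·j369 + 250000 = 113839 + j40590 → |·| ≈ 1.2086e+05, ∠ ≈ 19.62°
∠L = 0.00° − 19.62° = -19.62°

-19.6°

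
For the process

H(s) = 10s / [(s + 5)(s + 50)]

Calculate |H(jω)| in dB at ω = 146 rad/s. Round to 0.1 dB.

-23.8 dB

At s = jω = j146:
zero at origin: s = j146 → |·| = 146, ∠ = 90.00°
pole (s+5): 5 + j146 → |·| = √(5²+146²) = √21341 ≈ 146.09, ∠ = arctan(146/5) ≈ 88.04°
pole (s+50): 50 + j146 → |·| = √(50²+146²) = √23816 ≈ 154.32, ∠ = arctan(146/50) ≈ 71.10°
|H| = 10 · 146 / 22545 ≈ 0.064759
Gain = 20 log₁₀(0.064759) ≈ -23.77 dB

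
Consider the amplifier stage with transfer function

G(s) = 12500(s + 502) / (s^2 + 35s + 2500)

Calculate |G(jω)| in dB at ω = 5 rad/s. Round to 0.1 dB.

68.1 dB

At s = jω = j5:
zero (s+502): 502 + j5 → |·| = √(502²+5²) = √252029 ≈ 502.02, ∠ = arctan(5/502) ≈ 0.57°
quadratic: (j5)² + 35·j5 + 2500 = 2475 + j175 → |·| ≈ 2481.2, ∠ ≈ 4.04°
|G| = 12500 · 502.02 / 2481.2 ≈ 2529.1
Gain = 20 log₁₀(2529.1) ≈ 68.06 dB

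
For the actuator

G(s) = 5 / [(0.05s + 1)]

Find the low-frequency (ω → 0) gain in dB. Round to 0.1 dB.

G(0) = 5 · 1 / 1 = 5
20 log₁₀(5) ≈ 13.98 dB

14.0 dB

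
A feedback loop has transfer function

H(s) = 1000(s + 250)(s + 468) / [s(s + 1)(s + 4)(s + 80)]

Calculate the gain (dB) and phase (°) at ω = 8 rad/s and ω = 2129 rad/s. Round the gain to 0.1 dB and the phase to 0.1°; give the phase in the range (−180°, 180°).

At s = jω = j8:
zero (s+250): 250 + j8 → |·| = √(250²+8²) = √62564 ≈ 250.13, ∠ = arctan(8/250) ≈ 1.83°
zero (s+468): 468 + j8 → |·| = √(468²+8²) = √219088 ≈ 468.07, ∠ = arctan(8/468) ≈ 0.98°
pole (s+1): 1 + j8 → |·| = √(1²+8²) = √65 ≈ 8.0623, ∠ = arctan(8/1) ≈ 82.87°
pole (s+4): 4 + j8 → |·| = √(4²+8²) = √80 ≈ 8.9443, ∠ = arctan(8/4) ≈ 63.43°
pole (s+80): 80 + j8 → |·| = √(80²+8²) = √6464 ≈ 80.399, ∠ = arctan(8/80) ≈ 5.71°
pole at origin: |s| = 8, ∠ = 90.00° (in denominator)
|H| = 1000 · 1.1708e+05 / 46382 ≈ 2524.3
Gain = 20 log₁₀(2524.3) ≈ 68.04 dB
∠H = 2.81° − 242.01° = -239.20° ≡ 120.80° (principal value)

At s = jω = j2129:
zero (s+250): 250 + j2129 → |·| = √(250²+2129²) = √4595141 ≈ 2143.6, ∠ = arctan(2129/250) ≈ 83.30°
zero (s+468): 468 + j2129 → |·| = √(468²+2129²) = √4751665 ≈ 2179.8, ∠ = arctan(2129/468) ≈ 77.60°
pole (s+1): 1 + j2129 → |·| = √(1²+2129²) = √4532642 ≈ 2129, ∠ = arctan(2129/1) ≈ 89.97°
pole (s+4): 4 + j2129 → |·| = √(4²+2129²) = √4532657 ≈ 2129, ∠ = arctan(2129/4) ≈ 89.89°
pole (s+80): 80 + j2129 → |·| = √(80²+2129²) = √4539041 ≈ 2130.5, ∠ = arctan(2129/80) ≈ 87.85°
pole at origin: |s| = 2129, ∠ = 90.00° (in denominator)
|H| = 1000 · 4.6726e+06 / 2.0559e+13 ≈ 0.00022728
Gain = 20 log₁₀(0.00022728) ≈ -72.87 dB
∠H = 160.90° − 357.71° = -196.81° ≡ 163.19° (principal value)

ω = 8: 68.0 dB, 120.8°; ω = 2129: -72.9 dB, 163.2°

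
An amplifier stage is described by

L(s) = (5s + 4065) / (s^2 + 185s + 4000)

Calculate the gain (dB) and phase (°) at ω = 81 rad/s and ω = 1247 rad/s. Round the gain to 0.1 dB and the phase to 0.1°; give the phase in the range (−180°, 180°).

Substitute s = j81:
Numerator: 5(j81) + 4065 = 4065 + j405
Denominator: (j81)^2 + 185(j81) + 4000 = -2561 + j14985
|N| = √(4065² + 405²) ≈ 4085.1, ∠N ≈ 5.69°
|D| = √(2561² + 14985²) ≈ 15202, ∠D ≈ 99.70°
|L| = 4085.1 / 15202 ≈ 0.26872
Gain = 20 log₁₀(0.26872) ≈ -11.41 dB
∠L = 5.69° − 99.70° = -94.01°

Substitute s = j1247:
Numerator: 5(j1247) + 4065 = 4065 + j6235
Denominator: (j1247)^2 + 185(j1247) + 4000 = -1551009 + j230695
|N| = √(4065² + 6235²) ≈ 7443.1, ∠N ≈ 56.90°
|D| = √(1551009² + 230695²) ≈ 1.5681e+06, ∠D ≈ 171.54°
|L| = 7443.1 / 1.5681e+06 ≈ 0.0047466
Gain = 20 log₁₀(0.0047466) ≈ -46.47 dB
∠L = 56.90° − 171.54° = -114.64°

ω = 81: -11.4 dB, -94.0°; ω = 1247: -46.5 dB, -114.6°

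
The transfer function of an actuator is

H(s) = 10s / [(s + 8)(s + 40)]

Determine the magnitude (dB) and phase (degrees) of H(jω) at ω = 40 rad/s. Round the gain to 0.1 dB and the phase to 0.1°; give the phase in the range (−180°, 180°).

At s = jω = j40:
zero at origin: s = j40 → |·| = 40, ∠ = 90.00°
pole (s+8): 8 + j40 → |·| = √(8²+40²) = √1664 ≈ 40.792, ∠ = arctan(40/8) ≈ 78.69°
pole (s+40): 40 + j40 → |·| = √(40²+40²) = √3200 ≈ 56.569, ∠ = arctan(40/40) ≈ 45.00°
|H| = 10 · 40 / 2307.6 ≈ 0.17334
Gain = 20 log₁₀(0.17334) ≈ -15.22 dB
∠H = 90.00° − 123.69° = -33.69°

-15.2 dB, -33.7°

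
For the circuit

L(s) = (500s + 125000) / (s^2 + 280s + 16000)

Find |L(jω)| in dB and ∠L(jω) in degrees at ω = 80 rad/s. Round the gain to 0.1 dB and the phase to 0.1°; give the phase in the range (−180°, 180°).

14.6 dB, -49.1°

Substitute s = j80:
Numerator: 500(j80) + 125000 = 125000 + j40000
Denominator: (j80)^2 + 280(j80) + 16000 = 9600 + j22400
|N| = √(125000² + 40000²) ≈ 1.3124e+05, ∠N ≈ 17.74°
|D| = √(9600² + 22400²) ≈ 24370, ∠D ≈ 66.80°
|L| = 1.3124e+05 / 24370 ≈ 5.3853
Gain = 20 log₁₀(5.3853) ≈ 14.62 dB
∠L = 17.74° − 66.80° = -49.06°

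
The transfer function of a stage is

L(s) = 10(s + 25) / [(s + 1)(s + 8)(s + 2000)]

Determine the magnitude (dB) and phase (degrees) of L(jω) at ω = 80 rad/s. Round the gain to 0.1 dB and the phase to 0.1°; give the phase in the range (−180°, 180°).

-83.7 dB, -103.2°

At s = jω = j80:
zero (s+25): 25 + j80 → |·| = √(25²+80²) = √7025 ≈ 83.815, ∠ = arctan(80/25) ≈ 72.65°
pole (s+1): 1 + j80 → |·| = √(1²+80²) = √6401 ≈ 80.006, ∠ = arctan(80/1) ≈ 89.28°
pole (s+8): 8 + j80 → |·| = √(8²+80²) = √6464 ≈ 80.399, ∠ = arctan(80/8) ≈ 84.29°
pole (s+2000): 2000 + j80 → |·| = √(2000²+80²) = √4006400 ≈ 2001.6, ∠ = arctan(80/2000) ≈ 2.29°
|L| = 10 · 83.815 / 1.2875e+07 ≈ 6.5099e-05
Gain = 20 log₁₀(6.5099e-05) ≈ -83.73 dB
∠L = 72.65° − 175.86° = -103.21°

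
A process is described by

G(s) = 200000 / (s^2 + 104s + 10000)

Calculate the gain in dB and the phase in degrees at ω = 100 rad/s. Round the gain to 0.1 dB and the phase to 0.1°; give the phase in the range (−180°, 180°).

25.7 dB, -90.0°

At s = jω = j100:
quadratic: (j100)² + 104·j100 + 10000 = 0 + j10400 → |·| ≈ 10400, ∠ ≈ 90.00°
|G| = 200000 / 10400 ≈ 19.231
Gain = 20 log₁₀(19.231) ≈ 25.68 dB
∠G = 0.00° − 90.00° = -90.00°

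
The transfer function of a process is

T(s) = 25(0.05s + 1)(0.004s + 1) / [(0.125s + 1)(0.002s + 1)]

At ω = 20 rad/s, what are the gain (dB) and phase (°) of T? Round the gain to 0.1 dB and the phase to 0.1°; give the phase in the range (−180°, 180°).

22.4 dB, -20.9°

At ω = 20 rad/s:
zero (1 + j20·0.05) = 1 + j1 → |·| ≈ 1.4142, ∠ ≈ 45.00°
zero (1 + j20·0.004) = 1 + j0.08 → |·| ≈ 1.0032, ∠ ≈ 4.57°
pole (1 + j20·0.125) = 1 + j2.5 → |·| ≈ 2.6926, ∠ ≈ 68.20°
pole (1 + j20·0.002) = 1 + j0.04 → |·| ≈ 1.0008, ∠ ≈ 2.29°
|T| = 25 · 1.4142 · 1.0032 / (2.6926 · 1.0008) ≈ 13.162
Gain = 20 log₁₀(13.162) ≈ 22.39 dB
∠T = (45.00° + 4.57°) − (68.20° + 2.29°) = -20.92°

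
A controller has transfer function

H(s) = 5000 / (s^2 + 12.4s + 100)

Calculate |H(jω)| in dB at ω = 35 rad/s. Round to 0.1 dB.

At s = jω = j35:
quadratic: (j35)² + 12.4·j35 + 100 = -1125 + j434 → |·| ≈ 1205.8, ∠ ≈ 158.90°
|H| = 5000 / 1205.8 ≈ 4.1466
Gain = 20 log₁₀(4.1466) ≈ 12.35 dB

12.4 dB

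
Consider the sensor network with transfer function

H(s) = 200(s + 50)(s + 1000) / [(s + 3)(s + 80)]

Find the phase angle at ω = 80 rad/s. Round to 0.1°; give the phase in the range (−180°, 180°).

At s = jω = j80:
zero (s+50): 50 + j80 → |·| = √(50²+80²) = √8900 ≈ 94.34, ∠ = arctan(80/50) ≈ 57.99°
zero (s+1000): 1000 + j80 → |·| = √(1000²+80²) = √1006400 ≈ 1003.2, ∠ = arctan(80/1000) ≈ 4.57°
pole (s+3): 3 + j80 → |·| = √(3²+80²) = √6409 ≈ 80.056, ∠ = arctan(80/3) ≈ 87.85°
pole (s+80): 80 + j80 → |·| = √(80²+80²) = √12800 ≈ 113.14, ∠ = arctan(80/80) ≈ 45.00°
∠H = 62.56° − 132.85° = -70.29°

-70.3°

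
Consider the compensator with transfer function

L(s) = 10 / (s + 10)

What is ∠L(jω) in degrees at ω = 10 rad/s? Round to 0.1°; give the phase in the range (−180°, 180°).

-45.0°

Substitute s = j10:
Numerator: 10 = 10 + j0
Denominator: (j10) + 10 = 10 + j10
|N| = √(10² + 0²) ≈ 10, ∠N ≈ 0.00°
|D| = √(10² + 10²) ≈ 14.142, ∠D ≈ 45.00°
∠L = 0.00° − 45.00° = -45.00°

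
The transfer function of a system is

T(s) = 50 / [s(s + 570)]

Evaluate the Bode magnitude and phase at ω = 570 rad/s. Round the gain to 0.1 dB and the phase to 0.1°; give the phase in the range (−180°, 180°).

-79.3 dB, -135.0°

At s = jω = j570:
pole (s+570): 570 + j570 → |·| = √(570²+570²) = √649800 ≈ 806.1, ∠ = arctan(570/570) ≈ 45.00°
pole at origin: |s| = 570, ∠ = 90.00° (in denominator)
|T| = 50 / 4.5948e+05 ≈ 0.00010882
Gain = 20 log₁₀(0.00010882) ≈ -79.27 dB
∠T = 0.00° − 135.00° = -135.00°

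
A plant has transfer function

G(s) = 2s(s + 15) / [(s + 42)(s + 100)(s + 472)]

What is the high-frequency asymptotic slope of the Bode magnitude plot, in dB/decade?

-20 dB/decade

Each pole contributes −20 dB/decade at high frequency; each zero contributes +20 dB/decade.
Net: 2 zero(s) − 3 pole(s) → -20 dB/decade.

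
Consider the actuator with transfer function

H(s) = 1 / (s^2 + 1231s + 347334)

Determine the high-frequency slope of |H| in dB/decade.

Each pole contributes −20 dB/decade at high frequency; each zero contributes +20 dB/decade.
Net: 0 zero(s) − 2 pole(s) → -40 dB/decade.

-40 dB/decade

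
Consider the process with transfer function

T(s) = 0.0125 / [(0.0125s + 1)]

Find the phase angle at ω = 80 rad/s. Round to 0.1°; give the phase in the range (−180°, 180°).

At ω = 80 rad/s:
pole (1 + j80·0.0125) = 1 + j1 → |·| ≈ 1.4142, ∠ ≈ 45.00°
∠T = (0°) − (45.00°) = -45.00°

-45.0°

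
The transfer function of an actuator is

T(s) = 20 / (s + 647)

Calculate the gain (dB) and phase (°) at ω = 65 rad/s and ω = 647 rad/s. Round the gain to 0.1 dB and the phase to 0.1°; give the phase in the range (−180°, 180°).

Substitute s = j65:
Numerator: 20 = 20 + j0
Denominator: (j65) + 647 = 647 + j65
|N| = √(20² + 0²) ≈ 20, ∠N ≈ 0.00°
|D| = √(647² + 65²) ≈ 650.26, ∠D ≈ 5.74°
|T| = 20 / 650.26 ≈ 0.030757
Gain = 20 log₁₀(0.030757) ≈ -30.24 dB
∠T = 0.00° − 5.74° = -5.74°

Substitute s = j647:
Numerator: 20 = 20 + j0
Denominator: (j647) + 647 = 647 + j647
|N| = √(20² + 0²) ≈ 20, ∠N ≈ 0.00°
|D| = √(647² + 647²) ≈ 915, ∠D ≈ 45.00°
|T| = 20 / 915 ≈ 0.021858
Gain = 20 log₁₀(0.021858) ≈ -33.21 dB
∠T = 0.00° − 45.00° = -45.00°

ω = 65: -30.2 dB, -5.7°; ω = 647: -33.2 dB, -45.0°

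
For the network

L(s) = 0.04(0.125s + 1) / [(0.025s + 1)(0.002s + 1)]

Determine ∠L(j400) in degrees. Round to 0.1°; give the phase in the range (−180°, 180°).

-34.1°

At ω = 400 rad/s:
zero (1 + j400·0.125) = 1 + j50 → |·| ≈ 50.01, ∠ ≈ 88.85°
pole (1 + j400·0.025) = 1 + j10 → |·| ≈ 10.05, ∠ ≈ 84.29°
pole (1 + j400·0.002) = 1 + j0.8 → |·| ≈ 1.2806, ∠ ≈ 38.66°
∠L = (88.85°) − (84.29° + 38.66°) = -34.10°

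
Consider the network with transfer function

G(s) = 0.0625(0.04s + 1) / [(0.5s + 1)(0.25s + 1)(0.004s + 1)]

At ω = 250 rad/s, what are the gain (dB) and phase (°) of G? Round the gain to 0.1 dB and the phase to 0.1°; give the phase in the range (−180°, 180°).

At ω = 250 rad/s:
zero (1 + j250·0.04) = 1 + j10 → |·| ≈ 10.05, ∠ ≈ 84.29°
pole (1 + j250·0.5) = 1 + j125 → |·| ≈ 125, ∠ ≈ 89.54°
pole (1 + j250·0.25) = 1 + j62.5 → |·| ≈ 62.508, ∠ ≈ 89.08°
pole (1 + j250·0.004) = 1 + j1 → |·| ≈ 1.4142, ∠ ≈ 45.00°
|G| = 0.0625 · 10.05 / (125 · 62.508 · 1.4142) ≈ 5.6845e-05
Gain = 20 log₁₀(5.6845e-05) ≈ -84.91 dB
∠G = (84.29°) − (89.54° + 89.08° + 45.00°) = -139.33°

-84.9 dB, -139.3°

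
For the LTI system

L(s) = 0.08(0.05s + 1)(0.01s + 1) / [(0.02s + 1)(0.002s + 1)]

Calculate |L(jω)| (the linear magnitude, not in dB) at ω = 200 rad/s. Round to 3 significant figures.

0.405

At ω = 200 rad/s:
zero (1 + j200·0.05) = 1 + j10 → |·| ≈ 10.05, ∠ ≈ 84.29°
zero (1 + j200·0.01) = 1 + j2 → |·| ≈ 2.2361, ∠ ≈ 63.43°
pole (1 + j200·0.02) = 1 + j4 → |·| ≈ 4.1231, ∠ ≈ 75.96°
pole (1 + j200·0.002) = 1 + j0.4 → |·| ≈ 1.077, ∠ ≈ 21.80°
|L| = 0.08 · 10.05 · 2.2361 / (4.1231 · 1.077) ≈ 0.40486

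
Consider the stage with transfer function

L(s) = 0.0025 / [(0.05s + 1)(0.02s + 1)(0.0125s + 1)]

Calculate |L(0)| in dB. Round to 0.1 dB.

L(0) = 0.0025 · 1 / 1 = 0.0025
20 log₁₀(0.0025) ≈ -52.04 dB

-52.0 dB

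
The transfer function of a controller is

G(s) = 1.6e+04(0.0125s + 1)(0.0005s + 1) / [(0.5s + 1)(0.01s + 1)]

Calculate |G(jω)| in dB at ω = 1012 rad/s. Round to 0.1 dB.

At ω = 1012 rad/s:
zero (1 + j1012·0.0125) = 1 + j12.65 → |·| ≈ 12.689, ∠ ≈ 85.48°
zero (1 + j1012·0.0005) = 1 + j0.506 → |·| ≈ 1.1207, ∠ ≈ 26.84°
pole (1 + j1012·0.5) = 1 + j506 → |·| ≈ 506, ∠ ≈ 89.89°
pole (1 + j1012·0.01) = 1 + j10.12 → |·| ≈ 10.169, ∠ ≈ 84.36°
|G| = 1.6e+04 · 12.689 · 1.1207 / (506 · 10.169) ≈ 44.219
Gain = 20 log₁₀(44.219) ≈ 32.91 dB

32.9 dB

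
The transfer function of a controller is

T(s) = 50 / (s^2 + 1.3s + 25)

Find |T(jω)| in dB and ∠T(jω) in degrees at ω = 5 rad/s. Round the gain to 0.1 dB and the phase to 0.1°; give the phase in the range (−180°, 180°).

17.7 dB, -90.0°

At s = jω = j5:
quadratic: (j5)² + 1.3·j5 + 25 = 0 + j6.5 → |·| ≈ 6.5, ∠ ≈ 90.00°
|T| = 50 / 6.5 ≈ 7.6923
Gain = 20 log₁₀(7.6923) ≈ 17.72 dB
∠T = 0.00° − 90.00° = -90.00°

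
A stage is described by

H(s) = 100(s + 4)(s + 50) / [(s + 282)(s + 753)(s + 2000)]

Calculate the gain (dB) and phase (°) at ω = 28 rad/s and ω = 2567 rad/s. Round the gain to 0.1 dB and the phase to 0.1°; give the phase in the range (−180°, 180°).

At s = jω = j28:
zero (s+4): 4 + j28 → |·| = √(4²+28²) = √800 ≈ 28.284, ∠ = arctan(28/4) ≈ 81.87°
zero (s+50): 50 + j28 → |·| = √(50²+28²) = √3284 ≈ 57.306, ∠ = arctan(28/50) ≈ 29.25°
pole (s+282): 282 + j28 → |·| = √(282²+28²) = √80308 ≈ 283.39, ∠ = arctan(28/282) ≈ 5.67°
pole (s+753): 753 + j28 → |·| = √(753²+28²) = √567793 ≈ 753.52, ∠ = arctan(28/753) ≈ 2.13°
pole (s+2000): 2000 + j28 → |·| = √(2000²+28²) = √4000784 ≈ 2000.2, ∠ = arctan(28/2000) ≈ 0.80°
|H| = 100 · 1620.8 / 4.2712e+08 ≈ 0.00037947
Gain = 20 log₁₀(0.00037947) ≈ -68.42 dB
∠H = 111.12° − 8.60° = 102.52°

At s = jω = j2567:
zero (s+4): 4 + j2567 → |·| = √(4²+2567²) = √6589505 ≈ 2567, ∠ = arctan(2567/4) ≈ 89.91°
zero (s+50): 50 + j2567 → |·| = √(50²+2567²) = √6591989 ≈ 2567.5, ∠ = arctan(2567/50) ≈ 88.88°
pole (s+282): 282 + j2567 → |·| = √(282²+2567²) = √6669013 ≈ 2582.4, ∠ = arctan(2567/282) ≈ 83.73°
pole (s+753): 753 + j2567 → |·| = √(753²+2567²) = √7156498 ≈ 2675.2, ∠ = arctan(2567/753) ≈ 73.65°
pole (s+2000): 2000 + j2567 → |·| = √(2000²+2567²) = √10589489 ≈ 3254.1, ∠ = arctan(2567/2000) ≈ 52.08°
|H| = 100 · 6.5908e+06 / 2.2481e+10 ≈ 0.029317
Gain = 20 log₁₀(0.029317) ≈ -30.66 dB
∠H = 178.79° − 209.46° = -30.67°

ω = 28: -68.4 dB, 102.5°; ω = 2567: -30.7 dB, -30.7°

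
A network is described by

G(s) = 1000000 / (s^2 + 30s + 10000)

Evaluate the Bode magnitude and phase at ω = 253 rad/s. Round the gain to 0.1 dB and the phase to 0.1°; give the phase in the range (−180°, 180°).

At s = jω = j253:
quadratic: (j253)² + 30·j253 + 10000 = -54009 + j7590 → |·| ≈ 54540, ∠ ≈ 172.00°
|G| = 1000000 / 54540 ≈ 18.335
Gain = 20 log₁₀(18.335) ≈ 25.27 dB
∠G = 0.00° − 172.00° = -172.00°

25.3 dB, -172.0°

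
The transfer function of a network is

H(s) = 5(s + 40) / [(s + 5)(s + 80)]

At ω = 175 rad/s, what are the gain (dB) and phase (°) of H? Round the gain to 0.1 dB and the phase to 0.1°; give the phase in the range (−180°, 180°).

At s = jω = j175:
zero (s+40): 40 + j175 → |·| = √(40²+175²) = √32225 ≈ 179.51, ∠ = arctan(175/40) ≈ 77.12°
pole (s+5): 5 + j175 → |·| = √(5²+175²) = √30650 ≈ 175.07, ∠ = arctan(175/5) ≈ 88.36°
pole (s+80): 80 + j175 → |·| = √(80²+175²) = √37025 ≈ 192.42, ∠ = arctan(175/80) ≈ 65.43°
|H| = 5 · 179.51 / 33687 ≈ 0.026644
Gain = 20 log₁₀(0.026644) ≈ -31.49 dB
∠H = 77.12° − 153.79° = -76.67°

-31.5 dB, -76.7°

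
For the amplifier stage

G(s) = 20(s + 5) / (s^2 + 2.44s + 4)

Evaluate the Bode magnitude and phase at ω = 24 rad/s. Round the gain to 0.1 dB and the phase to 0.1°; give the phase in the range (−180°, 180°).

-1.4 dB, -95.9°

At s = jω = j24:
zero (s+5): 5 + j24 → |·| = √(5²+24²) = √601 ≈ 24.515, ∠ = arctan(24/5) ≈ 78.23°
quadratic: (j24)² + 2.44·j24 + 4 = -572 + j58.56 → |·| ≈ 574.99, ∠ ≈ 174.15°
|G| = 20 · 24.515 / 574.99 ≈ 0.85271
Gain = 20 log₁₀(0.85271) ≈ -1.38 dB
∠G = 78.23° − 174.15° = -95.92°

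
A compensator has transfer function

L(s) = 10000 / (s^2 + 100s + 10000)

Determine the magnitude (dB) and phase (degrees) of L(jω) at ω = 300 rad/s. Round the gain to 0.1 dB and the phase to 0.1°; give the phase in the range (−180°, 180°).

At s = jω = j300:
quadratic: (j300)² + 100·j300 + 10000 = -80000 + j30000 → |·| ≈ 85440, ∠ ≈ 159.44°
|L| = 10000 / 85440 ≈ 0.11704
Gain = 20 log₁₀(0.11704) ≈ -18.63 dB
∠L = 0.00° − 159.44° = -159.44°

-18.6 dB, -159.4°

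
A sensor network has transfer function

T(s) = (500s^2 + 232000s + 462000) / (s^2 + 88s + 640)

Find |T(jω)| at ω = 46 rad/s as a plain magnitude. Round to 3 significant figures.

Substitute s = j46:
Numerator: 500(j46)^2 + 232000(j46) + 462000 = -596000 + j10672000
Denominator: (j46)^2 + 88(j46) + 640 = -1476 + j4048
|N| = √(596000² + 10672000²) ≈ 1.0689e+07, ∠N ≈ 93.20°
|D| = √(1476² + 4048²) ≈ 4308.7, ∠D ≈ 110.03°
|T| = 1.0689e+07 / 4308.7 ≈ 2480.8

2.48e+03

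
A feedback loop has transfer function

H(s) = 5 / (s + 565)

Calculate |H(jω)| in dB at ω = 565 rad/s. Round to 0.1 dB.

-44.1 dB

At s = jω = j565:
pole (s+565): 565 + j565 → |·| = √(565²+565²) = √638450 ≈ 799.03, ∠ = arctan(565/565) ≈ 45.00°
|H| = 5 / 799.03 ≈ 0.0062576
Gain = 20 log₁₀(0.0062576) ≈ -44.07 dB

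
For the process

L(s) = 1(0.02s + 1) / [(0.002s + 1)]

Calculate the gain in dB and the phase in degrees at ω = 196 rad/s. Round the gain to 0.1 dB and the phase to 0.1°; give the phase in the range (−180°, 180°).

At ω = 196 rad/s:
zero (1 + j196·0.02) = 1 + j3.92 → |·| ≈ 4.0455, ∠ ≈ 75.69°
pole (1 + j196·0.002) = 1 + j0.392 → |·| ≈ 1.0741, ∠ ≈ 21.41°
|L| = 1 · 4.0455 / (1.0741) ≈ 3.7664
Gain = 20 log₁₀(3.7664) ≈ 11.52 dB
∠L = (75.69°) − (21.41°) = 54.28°

11.5 dB, 54.3°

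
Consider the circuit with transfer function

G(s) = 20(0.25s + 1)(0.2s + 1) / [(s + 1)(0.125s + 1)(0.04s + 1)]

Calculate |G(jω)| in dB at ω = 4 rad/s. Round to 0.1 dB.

17.8 dB

At ω = 4 rad/s:
zero (1 + j4·0.25) = 1 + j1 → |·| ≈ 1.4142, ∠ ≈ 45.00°
zero (1 + j4·0.2) = 1 + j0.8 → |·| ≈ 1.2806, ∠ ≈ 38.66°
pole (1 + j4·1) = 1 + j4 → |·| ≈ 4.1231, ∠ ≈ 75.96°
pole (1 + j4·0.125) = 1 + j0.5 → |·| ≈ 1.118, ∠ ≈ 26.57°
pole (1 + j4·0.04) = 1 + j0.16 → |·| ≈ 1.0127, ∠ ≈ 9.09°
|G| = 20 · 1.4142 · 1.2806 / (4.1231 · 1.118 · 1.0127) ≈ 7.759
Gain = 20 log₁₀(7.759) ≈ 17.80 dB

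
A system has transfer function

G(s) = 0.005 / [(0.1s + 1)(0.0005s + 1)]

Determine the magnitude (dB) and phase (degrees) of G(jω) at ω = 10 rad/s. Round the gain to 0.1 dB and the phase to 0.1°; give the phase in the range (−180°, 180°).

At ω = 10 rad/s:
pole (1 + j10·0.1) = 1 + j1 → |·| ≈ 1.4142, ∠ ≈ 45.00°
pole (1 + j10·0.0005) = 1 + j0.005 → |·| ≈ 1, ∠ ≈ 0.29°
|G| = 0.005 · 1 / (1.4142 · 1) ≈ 0.0035356
Gain = 20 log₁₀(0.0035356) ≈ -49.03 dB
∠G = (0°) − (45.00° + 0.29°) = -45.29°

-49.0 dB, -45.3°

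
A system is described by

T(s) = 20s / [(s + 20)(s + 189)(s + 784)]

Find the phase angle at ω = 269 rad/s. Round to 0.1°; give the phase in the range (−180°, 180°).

At s = jω = j269:
zero at origin: s = j269 → |·| = 269, ∠ = 90.00°
pole (s+20): 20 + j269 → |·| = √(20²+269²) = √72761 ≈ 269.74, ∠ = arctan(269/20) ≈ 85.75°
pole (s+189): 189 + j269 → |·| = √(189²+269²) = √108082 ≈ 328.76, ∠ = arctan(269/189) ≈ 54.91°
pole (s+784): 784 + j269 → |·| = √(784²+269²) = √687017 ≈ 828.86, ∠ = arctan(269/784) ≈ 18.94°
∠T = 90.00° − 159.60° = -69.60°

-69.6°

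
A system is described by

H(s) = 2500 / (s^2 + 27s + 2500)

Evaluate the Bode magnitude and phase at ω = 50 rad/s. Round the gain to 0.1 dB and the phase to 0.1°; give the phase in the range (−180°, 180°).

5.4 dB, -90.0°

At s = jω = j50:
quadratic: (j50)² + 27·j50 + 2500 = 0 + j1350 → |·| ≈ 1350, ∠ ≈ 90.00°
|H| = 2500 / 1350 ≈ 1.8519
Gain = 20 log₁₀(1.8519) ≈ 5.35 dB
∠H = 0.00° − 90.00° = -90.00°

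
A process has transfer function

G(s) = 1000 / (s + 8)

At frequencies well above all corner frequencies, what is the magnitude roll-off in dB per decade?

-20 dB/decade

Each pole contributes −20 dB/decade at high frequency; each zero contributes +20 dB/decade.
Net: 0 zero(s) − 1 pole(s) → -20 dB/decade.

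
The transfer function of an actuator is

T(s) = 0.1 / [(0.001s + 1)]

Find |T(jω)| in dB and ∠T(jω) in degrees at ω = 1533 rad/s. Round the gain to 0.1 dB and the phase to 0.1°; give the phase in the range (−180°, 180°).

At ω = 1533 rad/s:
pole (1 + j1533·0.001) = 1 + j1.533 → |·| ≈ 1.8303, ∠ ≈ 56.88°
|T| = 0.1 · 1 / (1.8303) ≈ 0.054636
Gain = 20 log₁₀(0.054636) ≈ -25.25 dB
∠T = (0°) − (56.88°) = -56.88°

-25.3 dB, -56.9°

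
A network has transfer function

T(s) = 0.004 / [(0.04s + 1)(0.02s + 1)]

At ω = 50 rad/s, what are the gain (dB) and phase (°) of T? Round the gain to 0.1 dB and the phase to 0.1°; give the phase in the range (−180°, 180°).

At ω = 50 rad/s:
pole (1 + j50·0.04) = 1 + j2 → |·| ≈ 2.2361, ∠ ≈ 63.43°
pole (1 + j50·0.02) = 1 + j1 → |·| ≈ 1.4142, ∠ ≈ 45.00°
|T| = 0.004 · 1 / (2.2361 · 1.4142) ≈ 0.0012649
Gain = 20 log₁₀(0.0012649) ≈ -57.96 dB
∠T = (0°) − (63.43° + 45.00°) = -108.43°

-58.0 dB, -108.4°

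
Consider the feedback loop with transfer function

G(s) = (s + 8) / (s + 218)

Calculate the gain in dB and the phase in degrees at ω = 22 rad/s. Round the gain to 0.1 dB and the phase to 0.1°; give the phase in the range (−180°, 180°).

At s = jω = j22:
zero (s+8): 8 + j22 → |·| = √(8²+22²) = √548 ≈ 23.409, ∠ = arctan(22/8) ≈ 70.02°
pole (s+218): 218 + j22 → |·| = √(218²+22²) = √48008 ≈ 219.11, ∠ = arctan(22/218) ≈ 5.76°
|G| = 1 · 23.409 / 219.11 ≈ 0.10684
Gain = 20 log₁₀(0.10684) ≈ -19.43 dB
∠G = 70.02° − 5.76° = 64.26°

-19.4 dB, 64.3°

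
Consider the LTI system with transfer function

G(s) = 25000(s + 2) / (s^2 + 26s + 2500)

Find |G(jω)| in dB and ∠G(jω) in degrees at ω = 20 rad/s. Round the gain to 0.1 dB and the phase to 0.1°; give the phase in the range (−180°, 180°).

At s = jω = j20:
zero (s+2): 2 + j20 → |·| = √(2²+20²) = √404 ≈ 20.1, ∠ = arctan(20/2) ≈ 84.29°
quadratic: (j20)² + 26·j20 + 2500 = 2100 + j520 → |·| ≈ 2163.4, ∠ ≈ 13.91°
|G| = 25000 · 20.1 / 2163.4 ≈ 232.27
Gain = 20 log₁₀(232.27) ≈ 47.32 dB
∠G = 84.29° − 13.91° = 70.38°

47.3 dB, 70.4°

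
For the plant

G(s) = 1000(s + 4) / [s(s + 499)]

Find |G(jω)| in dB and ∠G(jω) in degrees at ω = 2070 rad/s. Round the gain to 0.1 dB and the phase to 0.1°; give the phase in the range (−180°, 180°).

-6.6 dB, -76.6°

At s = jω = j2070:
zero (s+4): 4 + j2070 → |·| = √(4²+2070²) = √4284916 ≈ 2070, ∠ = arctan(2070/4) ≈ 89.89°
pole (s+499): 499 + j2070 → |·| = √(499²+2070²) = √4533901 ≈ 2129.3, ∠ = arctan(2070/499) ≈ 76.45°
pole at origin: |s| = 2070, ∠ = 90.00° (in denominator)
|G| = 1000 · 2070 / 4.4077e+06 ≈ 0.46963
Gain = 20 log₁₀(0.46963) ≈ -6.56 dB
∠G = 89.89° − 166.45° = -76.56°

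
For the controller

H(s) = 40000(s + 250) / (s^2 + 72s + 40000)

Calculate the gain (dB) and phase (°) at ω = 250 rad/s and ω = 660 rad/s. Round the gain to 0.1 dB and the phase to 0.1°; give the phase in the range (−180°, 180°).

ω = 250: 53.8 dB, -96.3°; ω = 660: 37.0 dB, -103.9°

At s = jω = j250:
zero (s+250): 250 + j250 → |·| = √(250²+250²) = √125000 ≈ 353.55, ∠ = arctan(250/250) ≈ 45.00°
quadratic: (j250)² + 72·j250 + 40000 = -22500 + j18000 → |·| ≈ 28814, ∠ ≈ 141.34°
|H| = 40000 · 353.55 / 28814 ≈ 490.8
Gain = 20 log₁₀(490.8) ≈ 53.82 dB
∠H = 45.00° − 141.34° = -96.34°

At s = jω = j660:
zero (s+250): 250 + j660 → |·| = √(250²+660²) = √498100 ≈ 705.76, ∠ = arctan(660/250) ≈ 69.25°
quadratic: (j660)² + 72·j660 + 40000 = -395600 + j47520 → |·| ≈ 3.9844e+05, ∠ ≈ 173.15°
|H| = 40000 · 705.76 / 3.9844e+05 ≈ 70.852
Gain = 20 log₁₀(70.852) ≈ 37.01 dB
∠H = 69.25° − 173.15° = -103.90°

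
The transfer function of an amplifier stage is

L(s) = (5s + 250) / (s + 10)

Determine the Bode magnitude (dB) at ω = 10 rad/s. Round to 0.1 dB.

25.1 dB

Substitute s = j10:
Numerator: 5(j10) + 250 = 250 + j50
Denominator: (j10) + 10 = 10 + j10
|N| = √(250² + 50²) ≈ 254.95, ∠N ≈ 11.31°
|D| = √(10² + 10²) ≈ 14.142, ∠D ≈ 45.00°
|L| = 254.95 / 14.142 ≈ 18.028
Gain = 20 log₁₀(18.028) ≈ 25.12 dB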